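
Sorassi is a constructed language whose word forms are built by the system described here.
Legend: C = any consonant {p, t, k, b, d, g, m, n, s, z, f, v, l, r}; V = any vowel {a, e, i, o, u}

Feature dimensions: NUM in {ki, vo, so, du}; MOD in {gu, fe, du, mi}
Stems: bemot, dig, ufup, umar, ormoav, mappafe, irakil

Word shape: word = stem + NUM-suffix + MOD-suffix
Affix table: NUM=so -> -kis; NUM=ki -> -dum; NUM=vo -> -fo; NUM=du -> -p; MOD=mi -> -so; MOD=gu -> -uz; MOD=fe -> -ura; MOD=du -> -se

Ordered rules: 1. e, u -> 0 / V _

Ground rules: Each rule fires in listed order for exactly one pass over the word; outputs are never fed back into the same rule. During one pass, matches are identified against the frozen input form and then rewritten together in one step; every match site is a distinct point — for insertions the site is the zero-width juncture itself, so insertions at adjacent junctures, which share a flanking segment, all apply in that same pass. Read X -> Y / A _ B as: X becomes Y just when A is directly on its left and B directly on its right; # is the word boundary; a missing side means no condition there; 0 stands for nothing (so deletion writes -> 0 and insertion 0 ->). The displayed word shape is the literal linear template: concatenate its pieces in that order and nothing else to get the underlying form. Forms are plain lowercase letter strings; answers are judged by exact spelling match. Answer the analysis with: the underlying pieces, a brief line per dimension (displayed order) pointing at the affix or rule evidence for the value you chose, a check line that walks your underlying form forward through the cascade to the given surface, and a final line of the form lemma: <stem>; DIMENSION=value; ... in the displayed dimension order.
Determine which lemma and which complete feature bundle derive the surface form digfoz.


underlying: dig-fo-uz
NUM=vo - signalled by the affix -fo
MOD=gu - signalled by the affix -uz
check: digfouz -> digfoz
lemma: dig; NUM=vo; MOD=gu


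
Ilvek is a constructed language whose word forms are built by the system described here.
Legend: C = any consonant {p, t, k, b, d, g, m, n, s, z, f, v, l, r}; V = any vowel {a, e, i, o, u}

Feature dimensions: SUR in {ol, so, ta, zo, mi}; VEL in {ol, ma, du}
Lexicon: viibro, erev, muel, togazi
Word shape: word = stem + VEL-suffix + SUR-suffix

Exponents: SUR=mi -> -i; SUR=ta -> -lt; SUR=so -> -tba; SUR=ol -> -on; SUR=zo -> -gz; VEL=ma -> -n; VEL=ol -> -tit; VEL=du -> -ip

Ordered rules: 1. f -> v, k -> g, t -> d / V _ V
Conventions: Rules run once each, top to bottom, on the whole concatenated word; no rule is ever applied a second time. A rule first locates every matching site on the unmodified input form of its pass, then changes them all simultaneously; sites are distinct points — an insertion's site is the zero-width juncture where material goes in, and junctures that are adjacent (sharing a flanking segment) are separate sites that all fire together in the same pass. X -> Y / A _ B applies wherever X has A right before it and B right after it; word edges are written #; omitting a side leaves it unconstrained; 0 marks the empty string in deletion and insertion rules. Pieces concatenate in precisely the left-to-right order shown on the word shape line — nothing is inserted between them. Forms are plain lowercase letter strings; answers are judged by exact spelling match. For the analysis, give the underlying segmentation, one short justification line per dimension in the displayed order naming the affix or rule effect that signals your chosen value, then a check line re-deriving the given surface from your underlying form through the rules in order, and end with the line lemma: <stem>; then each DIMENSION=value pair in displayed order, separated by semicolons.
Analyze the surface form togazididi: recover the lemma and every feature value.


underlying: togazi-tit-i
SUR=mi - signalled by the affix -i
VEL=ol - signalled by the affix -tit
check: togazititi -> togazididi
lemma: togazi; SUR=mi; VEL=ol


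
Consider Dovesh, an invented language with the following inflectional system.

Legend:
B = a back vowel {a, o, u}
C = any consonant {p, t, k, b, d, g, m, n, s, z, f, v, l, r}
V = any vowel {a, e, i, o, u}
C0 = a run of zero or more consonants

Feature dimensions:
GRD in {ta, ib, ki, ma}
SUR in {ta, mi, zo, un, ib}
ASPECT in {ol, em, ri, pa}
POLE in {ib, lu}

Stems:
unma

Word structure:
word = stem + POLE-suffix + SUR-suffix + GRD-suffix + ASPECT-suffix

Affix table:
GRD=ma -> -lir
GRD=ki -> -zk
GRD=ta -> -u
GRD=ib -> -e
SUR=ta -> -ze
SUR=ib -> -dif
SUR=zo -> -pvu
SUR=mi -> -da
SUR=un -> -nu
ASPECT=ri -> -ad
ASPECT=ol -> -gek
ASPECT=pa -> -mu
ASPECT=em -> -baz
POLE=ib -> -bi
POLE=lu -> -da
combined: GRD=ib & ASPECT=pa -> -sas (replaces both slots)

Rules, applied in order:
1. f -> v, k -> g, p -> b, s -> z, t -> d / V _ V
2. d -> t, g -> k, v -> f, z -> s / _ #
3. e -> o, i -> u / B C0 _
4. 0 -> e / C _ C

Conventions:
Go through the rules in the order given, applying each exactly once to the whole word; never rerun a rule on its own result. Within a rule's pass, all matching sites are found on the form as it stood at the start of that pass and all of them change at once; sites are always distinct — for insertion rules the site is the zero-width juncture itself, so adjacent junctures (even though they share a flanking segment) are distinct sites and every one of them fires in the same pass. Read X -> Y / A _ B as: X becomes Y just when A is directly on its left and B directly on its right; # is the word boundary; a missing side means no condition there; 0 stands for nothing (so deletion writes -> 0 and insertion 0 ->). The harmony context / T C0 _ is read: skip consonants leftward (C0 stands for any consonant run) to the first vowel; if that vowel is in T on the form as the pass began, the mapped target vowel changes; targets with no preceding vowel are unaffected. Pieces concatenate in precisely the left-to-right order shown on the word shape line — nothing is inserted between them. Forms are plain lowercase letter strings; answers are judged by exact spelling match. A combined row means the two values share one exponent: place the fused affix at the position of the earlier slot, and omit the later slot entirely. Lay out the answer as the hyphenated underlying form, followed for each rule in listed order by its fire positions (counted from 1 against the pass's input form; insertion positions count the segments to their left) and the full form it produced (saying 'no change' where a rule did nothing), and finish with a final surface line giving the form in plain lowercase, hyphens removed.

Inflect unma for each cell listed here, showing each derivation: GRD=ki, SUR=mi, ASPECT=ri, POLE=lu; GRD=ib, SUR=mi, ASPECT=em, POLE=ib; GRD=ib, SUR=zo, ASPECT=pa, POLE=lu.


cell GRD=ki, SUR=mi, ASPECT=ri, POLE=lu:
underlying: unma-da-da-zk-ad
1. f -> v, k -> g, p -> b, s -> z, t -> d / V _ V: no change
2. d -> t, g -> k, v -> f, z -> s / _ #: fires at position(s) 12: unmadadazkat
3. e -> o, i -> u / B C0 _: no change
4. 0 -> e / C _ C: inserts after position(s) 2, 9: unemadadazekat
surface: unemadadazekat

cell GRD=ib, SUR=mi, ASPECT=em, POLE=ib:
underlying: unma-bi-da-e-baz
1. f -> v, k -> g, p -> b, s -> z, t -> d / V _ V: no change
2. d -> t, g -> k, v -> f, z -> s / _ #: fires at position(s) 12: unmabidaebas
3. e -> o, i -> u / B C0 _: fires at position(s) 6, 9: unmabudaobas
4. 0 -> e / C _ C: inserts after position(s) 2: unemabudaobas
surface: unemabudaobas

cell GRD=ib, SUR=zo, ASPECT=pa, POLE=lu:
underlying: unma-da-pvu-sas
1. f -> v, k -> g, p -> b, s -> z, t -> d / V _ V: fires at position(s) 10: unmadapvuzas
2. d -> t, g -> k, v -> f, z -> s / _ #: no change
3. e -> o, i -> u / B C0 _: no change
4. 0 -> e / C _ C: inserts after position(s) 2, 7: unemadapevuzas
surface: unemadapevuzas


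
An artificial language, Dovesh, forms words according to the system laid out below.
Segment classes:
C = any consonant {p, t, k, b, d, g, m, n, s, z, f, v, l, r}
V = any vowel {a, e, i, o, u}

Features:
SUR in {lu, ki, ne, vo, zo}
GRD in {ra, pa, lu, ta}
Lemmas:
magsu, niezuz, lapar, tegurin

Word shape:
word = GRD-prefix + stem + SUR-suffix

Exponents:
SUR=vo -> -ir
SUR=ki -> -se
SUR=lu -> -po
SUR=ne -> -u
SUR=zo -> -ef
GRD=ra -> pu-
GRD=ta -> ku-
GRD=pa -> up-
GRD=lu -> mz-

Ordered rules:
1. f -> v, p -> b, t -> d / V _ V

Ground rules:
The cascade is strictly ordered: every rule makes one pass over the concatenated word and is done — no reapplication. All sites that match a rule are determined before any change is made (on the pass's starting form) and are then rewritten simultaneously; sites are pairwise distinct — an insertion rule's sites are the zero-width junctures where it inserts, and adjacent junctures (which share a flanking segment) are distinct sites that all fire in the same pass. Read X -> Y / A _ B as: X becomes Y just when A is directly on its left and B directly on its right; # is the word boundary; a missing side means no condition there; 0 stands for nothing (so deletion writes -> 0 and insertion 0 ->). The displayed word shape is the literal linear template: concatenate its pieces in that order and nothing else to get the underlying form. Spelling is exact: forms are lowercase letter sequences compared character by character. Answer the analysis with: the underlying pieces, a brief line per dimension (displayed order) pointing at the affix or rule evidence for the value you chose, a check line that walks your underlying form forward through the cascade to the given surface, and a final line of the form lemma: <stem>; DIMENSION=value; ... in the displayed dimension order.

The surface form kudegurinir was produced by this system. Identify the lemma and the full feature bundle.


underlying: ku-tegurin-ir
SUR=vo - signalled by the affix -ir
GRD=ta - signalled by the affix ku-
check: kutegurinir -> kudegurinir
lemma: tegurin; SUR=vo; GRD=ta


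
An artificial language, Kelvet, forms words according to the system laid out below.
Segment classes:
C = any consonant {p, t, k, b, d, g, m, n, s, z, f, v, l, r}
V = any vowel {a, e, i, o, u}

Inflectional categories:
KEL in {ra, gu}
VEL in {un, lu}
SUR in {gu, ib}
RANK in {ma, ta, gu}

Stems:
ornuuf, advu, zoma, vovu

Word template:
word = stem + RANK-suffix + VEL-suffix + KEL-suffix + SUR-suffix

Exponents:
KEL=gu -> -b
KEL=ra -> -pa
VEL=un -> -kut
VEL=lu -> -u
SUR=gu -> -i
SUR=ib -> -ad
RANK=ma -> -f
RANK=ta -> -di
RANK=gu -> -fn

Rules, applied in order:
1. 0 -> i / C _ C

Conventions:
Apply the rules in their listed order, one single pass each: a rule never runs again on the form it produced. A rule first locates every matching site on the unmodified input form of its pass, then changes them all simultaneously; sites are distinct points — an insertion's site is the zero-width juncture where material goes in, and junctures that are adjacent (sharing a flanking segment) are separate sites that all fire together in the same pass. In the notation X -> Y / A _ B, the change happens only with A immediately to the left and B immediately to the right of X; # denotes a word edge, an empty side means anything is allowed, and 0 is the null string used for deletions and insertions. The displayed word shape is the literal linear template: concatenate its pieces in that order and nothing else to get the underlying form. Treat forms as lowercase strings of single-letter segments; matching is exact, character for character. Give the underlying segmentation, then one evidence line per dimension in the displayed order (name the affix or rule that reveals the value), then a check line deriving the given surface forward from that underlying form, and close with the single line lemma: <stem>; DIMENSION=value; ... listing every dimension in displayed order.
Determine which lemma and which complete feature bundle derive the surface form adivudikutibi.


underlying: advu-di-kut-b-i
KEL=gu - signalled by the affix -b
VEL=un - signalled by the affix -kut
SUR=gu - signalled by the affix -i
RANK=ta - signalled by the affix -di
check: advudikutbi -> adivudikutibi
lemma: advu; KEL=gu; VEL=un; SUR=gu; RANK=ta


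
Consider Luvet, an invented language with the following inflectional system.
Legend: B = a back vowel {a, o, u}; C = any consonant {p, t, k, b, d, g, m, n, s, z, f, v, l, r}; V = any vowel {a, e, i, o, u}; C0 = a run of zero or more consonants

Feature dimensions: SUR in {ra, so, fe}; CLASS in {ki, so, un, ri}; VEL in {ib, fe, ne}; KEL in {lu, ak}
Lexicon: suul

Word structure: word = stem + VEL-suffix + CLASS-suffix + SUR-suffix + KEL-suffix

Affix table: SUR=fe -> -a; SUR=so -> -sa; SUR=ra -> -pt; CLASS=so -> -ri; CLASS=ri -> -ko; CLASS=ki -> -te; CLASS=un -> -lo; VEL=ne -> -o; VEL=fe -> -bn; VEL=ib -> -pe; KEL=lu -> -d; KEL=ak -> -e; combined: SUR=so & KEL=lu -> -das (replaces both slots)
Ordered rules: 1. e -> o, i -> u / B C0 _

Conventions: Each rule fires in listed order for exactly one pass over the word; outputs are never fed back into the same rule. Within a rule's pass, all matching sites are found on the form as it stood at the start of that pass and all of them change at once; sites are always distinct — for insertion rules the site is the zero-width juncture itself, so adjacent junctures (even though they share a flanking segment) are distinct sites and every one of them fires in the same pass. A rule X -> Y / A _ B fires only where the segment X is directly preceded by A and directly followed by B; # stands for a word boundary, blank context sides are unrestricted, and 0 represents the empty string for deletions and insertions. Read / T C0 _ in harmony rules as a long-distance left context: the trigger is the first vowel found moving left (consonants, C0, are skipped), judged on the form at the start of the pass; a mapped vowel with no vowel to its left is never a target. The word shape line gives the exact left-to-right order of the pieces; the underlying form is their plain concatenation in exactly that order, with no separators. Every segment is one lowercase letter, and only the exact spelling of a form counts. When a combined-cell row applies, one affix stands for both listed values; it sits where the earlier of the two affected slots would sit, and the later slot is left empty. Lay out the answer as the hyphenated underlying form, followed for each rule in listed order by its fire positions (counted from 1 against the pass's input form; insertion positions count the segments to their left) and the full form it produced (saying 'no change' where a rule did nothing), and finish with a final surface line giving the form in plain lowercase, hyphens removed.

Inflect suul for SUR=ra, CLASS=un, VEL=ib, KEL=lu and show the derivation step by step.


underlying: suul-pe-lo-pt-d
1. e -> o, i -> u / B C0 _: fires at position(s) 6: suulpoloptd
surface: suulpoloptd


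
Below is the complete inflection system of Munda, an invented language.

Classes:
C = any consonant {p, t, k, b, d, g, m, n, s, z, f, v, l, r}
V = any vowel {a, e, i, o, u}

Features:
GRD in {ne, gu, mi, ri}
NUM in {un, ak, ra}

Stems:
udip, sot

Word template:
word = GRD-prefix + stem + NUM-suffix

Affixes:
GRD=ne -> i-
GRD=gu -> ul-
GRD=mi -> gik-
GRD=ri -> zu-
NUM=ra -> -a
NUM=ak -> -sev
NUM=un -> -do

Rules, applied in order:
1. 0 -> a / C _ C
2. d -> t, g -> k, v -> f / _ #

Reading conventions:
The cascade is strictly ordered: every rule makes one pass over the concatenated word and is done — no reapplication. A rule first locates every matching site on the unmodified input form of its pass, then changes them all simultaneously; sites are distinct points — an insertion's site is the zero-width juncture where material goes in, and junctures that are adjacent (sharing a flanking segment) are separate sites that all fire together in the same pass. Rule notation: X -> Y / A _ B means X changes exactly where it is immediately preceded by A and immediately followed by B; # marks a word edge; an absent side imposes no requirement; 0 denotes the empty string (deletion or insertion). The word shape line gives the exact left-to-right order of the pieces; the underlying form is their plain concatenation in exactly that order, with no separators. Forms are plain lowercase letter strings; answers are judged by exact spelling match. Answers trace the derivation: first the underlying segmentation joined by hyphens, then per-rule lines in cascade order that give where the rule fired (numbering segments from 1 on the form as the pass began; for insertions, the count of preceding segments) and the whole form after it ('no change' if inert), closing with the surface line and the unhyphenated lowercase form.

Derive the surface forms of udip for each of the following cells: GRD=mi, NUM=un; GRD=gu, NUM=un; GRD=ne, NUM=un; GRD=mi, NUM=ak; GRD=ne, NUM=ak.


cell GRD=mi, NUM=un:
underlying: gik-udip-do
1. 0 -> a / C _ C: inserts after position(s) 7: gikudipado
2. d -> t, g -> k, v -> f / _ #: no change
surface: gikudipado

cell GRD=gu, NUM=un:
underlying: ul-udip-do
1. 0 -> a / C _ C: inserts after position(s) 6: uludipado
2. d -> t, g -> k, v -> f / _ #: no change
surface: uludipado

cell GRD=ne, NUM=un:
underlying: i-udip-do
1. 0 -> a / C _ C: inserts after position(s) 5: iudipado
2. d -> t, g -> k, v -> f / _ #: no change
surface: iudipado

cell GRD=mi, NUM=ak:
underlying: gik-udip-sev
1. 0 -> a / C _ C: inserts after position(s) 7: gikudipasev
2. d -> t, g -> k, v -> f / _ #: fires at position(s) 11: gikudipasef
surface: gikudipasef

cell GRD=ne, NUM=ak:
underlying: i-udip-sev
1. 0 -> a / C _ C: inserts after position(s) 5: iudipasev
2. d -> t, g -> k, v -> f / _ #: fires at position(s) 9: iudipasef
surface: iudipasef


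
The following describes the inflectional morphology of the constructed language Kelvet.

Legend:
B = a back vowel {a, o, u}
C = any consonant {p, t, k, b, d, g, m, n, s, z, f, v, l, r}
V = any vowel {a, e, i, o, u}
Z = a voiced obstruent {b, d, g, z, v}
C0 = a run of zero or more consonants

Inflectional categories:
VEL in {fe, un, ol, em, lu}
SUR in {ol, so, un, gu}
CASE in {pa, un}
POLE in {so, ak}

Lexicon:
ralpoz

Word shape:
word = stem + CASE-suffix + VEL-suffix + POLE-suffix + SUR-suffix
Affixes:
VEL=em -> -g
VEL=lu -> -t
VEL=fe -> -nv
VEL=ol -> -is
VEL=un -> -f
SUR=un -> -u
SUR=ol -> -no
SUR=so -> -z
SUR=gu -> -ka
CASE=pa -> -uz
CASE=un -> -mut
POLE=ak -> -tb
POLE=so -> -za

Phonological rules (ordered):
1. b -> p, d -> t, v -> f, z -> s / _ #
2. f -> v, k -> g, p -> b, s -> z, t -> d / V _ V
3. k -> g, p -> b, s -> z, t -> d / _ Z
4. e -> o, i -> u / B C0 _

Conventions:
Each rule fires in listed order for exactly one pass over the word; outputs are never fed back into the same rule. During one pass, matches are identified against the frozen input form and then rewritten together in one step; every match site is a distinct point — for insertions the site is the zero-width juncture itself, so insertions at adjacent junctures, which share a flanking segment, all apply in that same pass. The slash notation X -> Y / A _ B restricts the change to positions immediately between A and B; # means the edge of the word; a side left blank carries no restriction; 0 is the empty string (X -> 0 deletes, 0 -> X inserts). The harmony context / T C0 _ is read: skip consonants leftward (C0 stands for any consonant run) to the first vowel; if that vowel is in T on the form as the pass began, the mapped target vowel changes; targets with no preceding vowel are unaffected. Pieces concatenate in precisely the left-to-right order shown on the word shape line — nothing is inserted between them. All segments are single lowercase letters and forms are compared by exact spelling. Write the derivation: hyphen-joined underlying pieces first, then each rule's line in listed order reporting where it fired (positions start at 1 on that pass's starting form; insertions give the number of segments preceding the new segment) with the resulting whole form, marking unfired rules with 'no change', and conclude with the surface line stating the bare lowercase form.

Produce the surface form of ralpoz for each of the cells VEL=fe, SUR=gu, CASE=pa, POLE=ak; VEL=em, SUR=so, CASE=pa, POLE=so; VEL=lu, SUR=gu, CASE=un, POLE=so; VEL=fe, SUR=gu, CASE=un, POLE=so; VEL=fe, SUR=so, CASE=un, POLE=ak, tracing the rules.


cell VEL=fe, SUR=gu, CASE=pa, POLE=ak:
underlying: ralpoz-uz-nv-tb-ka
1. b -> p, d -> t, v -> f, z -> s / _ #: no change
2. f -> v, k -> g, p -> b, s -> z, t -> d / V _ V: no change
3. k -> g, p -> b, s -> z, t -> d / _ Z: fires at position(s) 11: ralpozuznvdbka
4. e -> o, i -> u / B C0 _: no change
surface: ralpozuznvdbka

cell VEL=em, SUR=so, CASE=pa, POLE=so:
underlying: ralpoz-uz-g-za-z
1. b -> p, d -> t, v -> f, z -> s / _ #: fires at position(s) 12: ralpozuzgzas
2. f -> v, k -> g, p -> b, s -> z, t -> d / V _ V: no change
3. k -> g, p -> b, s -> z, t -> d / _ Z: no change
4. e -> o, i -> u / B C0 _: no change
surface: ralpozuzgzas

cell VEL=lu, SUR=gu, CASE=un, POLE=so:
underlying: ralpoz-mut-t-za-ka
1. b -> p, d -> t, v -> f, z -> s / _ #: no change
2. f -> v, k -> g, p -> b, s -> z, t -> d / V _ V: fires at position(s) 13: ralpozmuttzaga
3. k -> g, p -> b, s -> z, t -> d / _ Z: fires at position(s) 10: ralpozmutdzaga
4. e -> o, i -> u / B C0 _: no change
surface: ralpozmutdzaga

cell VEL=fe, SUR=gu, CASE=un, POLE=so:
underlying: ralpoz-mut-nv-za-ka
1. b -> p, d -> t, v -> f, z -> s / _ #: no change
2. f -> v, k -> g, p -> b, s -> z, t -> d / V _ V: fires at position(s) 14: ralpozmutnvzaga
3. k -> g, p -> b, s -> z, t -> d / _ Z: no change
4. e -> o, i -> u / B C0 _: no change
surface: ralpozmutnvzaga

cell VEL=fe, SUR=so, CASE=un, POLE=ak:
underlying: ralpoz-mut-nv-tb-z
1. b -> p, d -> t, v -> f, z -> s / _ #: fires at position(s) 14: ralpozmutnvtbs
2. f -> v, k -> g, p -> b, s -> z, t -> d / V _ V: no change
3. k -> g, p -> b, s -> z, t -> d / _ Z: fires at position(s) 12: ralpozmutnvdbs
4. e -> o, i -> u / B C0 _: no change
surface: ralpozmutnvdbs


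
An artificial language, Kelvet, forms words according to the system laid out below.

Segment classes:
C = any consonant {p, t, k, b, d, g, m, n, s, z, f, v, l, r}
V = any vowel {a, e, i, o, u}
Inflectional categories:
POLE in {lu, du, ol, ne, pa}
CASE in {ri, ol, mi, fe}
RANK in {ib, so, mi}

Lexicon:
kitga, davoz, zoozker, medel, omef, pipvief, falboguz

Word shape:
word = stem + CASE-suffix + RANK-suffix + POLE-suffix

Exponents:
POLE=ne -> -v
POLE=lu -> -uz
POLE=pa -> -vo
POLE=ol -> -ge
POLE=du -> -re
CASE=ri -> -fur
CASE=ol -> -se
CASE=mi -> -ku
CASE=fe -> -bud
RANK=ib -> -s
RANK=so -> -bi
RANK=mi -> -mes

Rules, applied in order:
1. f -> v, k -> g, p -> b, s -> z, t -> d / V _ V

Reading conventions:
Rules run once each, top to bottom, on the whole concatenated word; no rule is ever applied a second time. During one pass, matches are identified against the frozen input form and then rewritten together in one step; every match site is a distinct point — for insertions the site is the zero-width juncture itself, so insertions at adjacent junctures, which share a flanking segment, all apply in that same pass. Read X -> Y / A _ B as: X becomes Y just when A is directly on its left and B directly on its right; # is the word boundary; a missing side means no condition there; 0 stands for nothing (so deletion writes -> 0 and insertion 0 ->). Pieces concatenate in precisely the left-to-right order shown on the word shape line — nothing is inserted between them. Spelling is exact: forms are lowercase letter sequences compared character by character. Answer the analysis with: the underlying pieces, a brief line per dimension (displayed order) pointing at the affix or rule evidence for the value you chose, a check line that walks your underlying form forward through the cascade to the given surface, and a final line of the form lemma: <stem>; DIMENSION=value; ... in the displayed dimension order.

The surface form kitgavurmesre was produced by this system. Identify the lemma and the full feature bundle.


underlying: kitga-fur-mes-re
POLE=du - signalled by the affix -re
CASE=ri - signalled by the affix -fur
RANK=mi - signalled by the affix -mes
check: kitgafurmesre -> kitgavurmesre
lemma: kitga; POLE=du; CASE=ri; RANK=mi


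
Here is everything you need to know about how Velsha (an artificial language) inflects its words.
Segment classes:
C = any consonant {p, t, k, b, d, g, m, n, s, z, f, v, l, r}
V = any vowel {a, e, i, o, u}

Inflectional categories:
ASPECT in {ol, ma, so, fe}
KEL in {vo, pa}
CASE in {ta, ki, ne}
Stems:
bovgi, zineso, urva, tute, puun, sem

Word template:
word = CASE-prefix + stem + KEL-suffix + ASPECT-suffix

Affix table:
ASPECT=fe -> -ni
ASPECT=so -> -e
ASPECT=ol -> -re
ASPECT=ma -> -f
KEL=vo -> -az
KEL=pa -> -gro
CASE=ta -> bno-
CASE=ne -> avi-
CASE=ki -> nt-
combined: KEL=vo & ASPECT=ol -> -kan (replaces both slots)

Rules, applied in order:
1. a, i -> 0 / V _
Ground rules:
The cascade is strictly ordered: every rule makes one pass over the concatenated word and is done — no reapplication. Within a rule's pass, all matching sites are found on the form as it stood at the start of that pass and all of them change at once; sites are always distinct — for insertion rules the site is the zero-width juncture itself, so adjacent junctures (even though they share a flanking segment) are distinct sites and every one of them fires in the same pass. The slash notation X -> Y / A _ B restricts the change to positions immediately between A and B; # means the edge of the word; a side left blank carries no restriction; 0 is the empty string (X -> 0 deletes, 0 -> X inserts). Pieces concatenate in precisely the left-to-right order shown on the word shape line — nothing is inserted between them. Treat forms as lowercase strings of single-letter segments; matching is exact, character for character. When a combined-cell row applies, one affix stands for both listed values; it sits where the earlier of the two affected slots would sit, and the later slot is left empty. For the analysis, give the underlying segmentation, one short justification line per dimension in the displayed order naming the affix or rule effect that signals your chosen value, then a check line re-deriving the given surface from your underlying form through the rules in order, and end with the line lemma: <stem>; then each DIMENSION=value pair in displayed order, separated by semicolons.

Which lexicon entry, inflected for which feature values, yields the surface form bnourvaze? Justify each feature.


underlying: bno-urva-az-e
ASPECT=so - signalled by the affix -e
KEL=vo - signalled by the affix -az
CASE=ta - signalled by the affix bno-
check: bnourvaaze -> bnourvaze
lemma: urva; ASPECT=so; KEL=vo; CASE=ta


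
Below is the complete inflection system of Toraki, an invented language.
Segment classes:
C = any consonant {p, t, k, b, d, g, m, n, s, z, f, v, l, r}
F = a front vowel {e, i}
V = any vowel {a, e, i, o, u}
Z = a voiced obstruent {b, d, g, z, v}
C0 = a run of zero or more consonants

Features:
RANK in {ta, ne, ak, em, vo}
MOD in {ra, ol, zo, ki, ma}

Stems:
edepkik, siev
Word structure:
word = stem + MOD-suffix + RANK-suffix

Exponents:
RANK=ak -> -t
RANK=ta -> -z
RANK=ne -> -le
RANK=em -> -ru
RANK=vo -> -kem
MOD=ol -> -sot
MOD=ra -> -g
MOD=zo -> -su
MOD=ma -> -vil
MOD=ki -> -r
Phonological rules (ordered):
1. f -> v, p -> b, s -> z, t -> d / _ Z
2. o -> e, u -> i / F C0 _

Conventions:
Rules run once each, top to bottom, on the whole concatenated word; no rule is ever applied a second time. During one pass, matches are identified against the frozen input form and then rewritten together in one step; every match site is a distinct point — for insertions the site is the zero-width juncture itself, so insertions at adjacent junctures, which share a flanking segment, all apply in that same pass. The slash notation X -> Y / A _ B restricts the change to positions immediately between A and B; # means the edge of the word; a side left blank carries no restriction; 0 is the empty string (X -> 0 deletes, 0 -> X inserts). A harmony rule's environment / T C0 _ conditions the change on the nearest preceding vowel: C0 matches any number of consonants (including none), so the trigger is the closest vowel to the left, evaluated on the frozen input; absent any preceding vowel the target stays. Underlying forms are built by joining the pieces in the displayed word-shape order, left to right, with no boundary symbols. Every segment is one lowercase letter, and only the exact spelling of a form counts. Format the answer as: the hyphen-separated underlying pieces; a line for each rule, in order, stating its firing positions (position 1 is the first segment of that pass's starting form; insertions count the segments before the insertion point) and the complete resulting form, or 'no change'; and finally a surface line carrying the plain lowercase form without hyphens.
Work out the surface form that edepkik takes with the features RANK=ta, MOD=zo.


underlying: edepkik-su-z
1. f -> v, p -> b, s -> z, t -> d / _ Z: no change
2. o -> e, u -> i / F C0 _: fires at position(s) 9: edepkiksiz
surface: edepkiksiz


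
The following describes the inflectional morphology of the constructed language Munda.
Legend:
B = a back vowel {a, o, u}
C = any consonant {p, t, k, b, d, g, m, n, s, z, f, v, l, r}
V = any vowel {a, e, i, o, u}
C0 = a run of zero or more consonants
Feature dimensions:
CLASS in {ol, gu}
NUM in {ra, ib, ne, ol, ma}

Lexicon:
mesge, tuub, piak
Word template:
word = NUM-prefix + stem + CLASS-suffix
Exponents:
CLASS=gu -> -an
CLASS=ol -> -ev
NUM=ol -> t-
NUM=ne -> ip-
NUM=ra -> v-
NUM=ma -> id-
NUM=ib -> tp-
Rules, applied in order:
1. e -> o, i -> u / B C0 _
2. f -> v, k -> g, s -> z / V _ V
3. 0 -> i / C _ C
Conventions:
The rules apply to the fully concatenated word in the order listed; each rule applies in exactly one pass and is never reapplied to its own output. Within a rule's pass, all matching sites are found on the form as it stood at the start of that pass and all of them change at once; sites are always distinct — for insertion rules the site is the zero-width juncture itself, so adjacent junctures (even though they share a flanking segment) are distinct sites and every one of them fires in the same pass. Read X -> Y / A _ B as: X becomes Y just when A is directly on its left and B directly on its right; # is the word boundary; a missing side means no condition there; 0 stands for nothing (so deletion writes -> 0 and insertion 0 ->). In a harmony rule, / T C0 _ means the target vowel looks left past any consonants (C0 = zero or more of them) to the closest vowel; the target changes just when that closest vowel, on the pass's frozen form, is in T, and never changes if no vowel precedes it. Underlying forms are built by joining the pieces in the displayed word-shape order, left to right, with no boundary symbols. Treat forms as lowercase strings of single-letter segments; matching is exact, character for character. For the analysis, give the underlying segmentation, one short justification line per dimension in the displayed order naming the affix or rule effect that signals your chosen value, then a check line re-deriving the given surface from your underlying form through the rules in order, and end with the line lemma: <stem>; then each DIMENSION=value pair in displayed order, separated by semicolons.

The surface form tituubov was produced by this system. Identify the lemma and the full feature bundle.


underlying: t-tuub-ev
CLASS=ol - signalled by the affix -ev
NUM=ol - signalled by the affix t-
check: ttuubev -> ttuubov -> ttuubov -> tituubov
lemma: tuub; CLASS=ol; NUM=ol


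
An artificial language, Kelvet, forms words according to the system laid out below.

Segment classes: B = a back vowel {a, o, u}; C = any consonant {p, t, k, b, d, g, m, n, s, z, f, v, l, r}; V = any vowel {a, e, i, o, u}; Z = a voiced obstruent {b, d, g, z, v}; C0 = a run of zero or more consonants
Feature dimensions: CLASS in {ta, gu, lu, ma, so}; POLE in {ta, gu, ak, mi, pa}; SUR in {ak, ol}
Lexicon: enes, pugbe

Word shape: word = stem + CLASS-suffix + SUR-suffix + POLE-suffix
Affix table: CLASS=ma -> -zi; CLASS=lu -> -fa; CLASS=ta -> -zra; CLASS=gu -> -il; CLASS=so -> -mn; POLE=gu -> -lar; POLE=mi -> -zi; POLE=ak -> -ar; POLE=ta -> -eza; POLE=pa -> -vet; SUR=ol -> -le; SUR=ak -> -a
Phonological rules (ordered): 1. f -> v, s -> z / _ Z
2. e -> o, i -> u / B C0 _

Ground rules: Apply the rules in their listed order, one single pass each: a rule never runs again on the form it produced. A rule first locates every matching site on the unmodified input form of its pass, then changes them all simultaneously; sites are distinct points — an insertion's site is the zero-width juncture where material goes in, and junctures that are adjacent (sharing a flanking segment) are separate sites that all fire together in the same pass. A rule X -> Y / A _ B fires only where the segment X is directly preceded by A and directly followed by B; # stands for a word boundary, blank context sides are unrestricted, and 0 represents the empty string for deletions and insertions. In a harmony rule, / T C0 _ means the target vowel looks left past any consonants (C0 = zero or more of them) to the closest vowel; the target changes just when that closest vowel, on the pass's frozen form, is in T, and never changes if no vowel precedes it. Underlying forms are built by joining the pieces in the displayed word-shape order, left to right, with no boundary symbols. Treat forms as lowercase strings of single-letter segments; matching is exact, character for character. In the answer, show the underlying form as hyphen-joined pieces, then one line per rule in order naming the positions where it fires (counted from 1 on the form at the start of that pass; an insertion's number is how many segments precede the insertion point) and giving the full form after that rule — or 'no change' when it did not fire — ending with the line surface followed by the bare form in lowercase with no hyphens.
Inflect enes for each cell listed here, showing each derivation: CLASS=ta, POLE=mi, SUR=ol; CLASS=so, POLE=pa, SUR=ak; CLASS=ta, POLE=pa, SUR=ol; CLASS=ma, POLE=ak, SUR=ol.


cell CLASS=ta, POLE=mi, SUR=ol:
underlying: enes-zra-le-zi
1. f -> v, s -> z / _ Z: fires at position(s) 4: enezzralezi
2. e -> o, i -> u / B C0 _: fires at position(s) 9: enezzralozi
surface: enezzralozi

cell CLASS=so, POLE=pa, SUR=ak:
underlying: enes-mn-a-vet
1. f -> v, s -> z / _ Z: no change
2. e -> o, i -> u / B C0 _: fires at position(s) 9: enesmnavot
surface: enesmnavot

cell CLASS=ta, POLE=pa, SUR=ol:
underlying: enes-zra-le-vet
1. f -> v, s -> z / _ Z: fires at position(s) 4: enezzralevet
2. e -> o, i -> u / B C0 _: fires at position(s) 9: enezzralovet
surface: enezzralovet

cell CLASS=ma, POLE=ak, SUR=ol:
underlying: enes-zi-le-ar
1. f -> v, s -> z / _ Z: fires at position(s) 4: enezzilear
2. e -> o, i -> u / B C0 _: no change
surface: enezzilear


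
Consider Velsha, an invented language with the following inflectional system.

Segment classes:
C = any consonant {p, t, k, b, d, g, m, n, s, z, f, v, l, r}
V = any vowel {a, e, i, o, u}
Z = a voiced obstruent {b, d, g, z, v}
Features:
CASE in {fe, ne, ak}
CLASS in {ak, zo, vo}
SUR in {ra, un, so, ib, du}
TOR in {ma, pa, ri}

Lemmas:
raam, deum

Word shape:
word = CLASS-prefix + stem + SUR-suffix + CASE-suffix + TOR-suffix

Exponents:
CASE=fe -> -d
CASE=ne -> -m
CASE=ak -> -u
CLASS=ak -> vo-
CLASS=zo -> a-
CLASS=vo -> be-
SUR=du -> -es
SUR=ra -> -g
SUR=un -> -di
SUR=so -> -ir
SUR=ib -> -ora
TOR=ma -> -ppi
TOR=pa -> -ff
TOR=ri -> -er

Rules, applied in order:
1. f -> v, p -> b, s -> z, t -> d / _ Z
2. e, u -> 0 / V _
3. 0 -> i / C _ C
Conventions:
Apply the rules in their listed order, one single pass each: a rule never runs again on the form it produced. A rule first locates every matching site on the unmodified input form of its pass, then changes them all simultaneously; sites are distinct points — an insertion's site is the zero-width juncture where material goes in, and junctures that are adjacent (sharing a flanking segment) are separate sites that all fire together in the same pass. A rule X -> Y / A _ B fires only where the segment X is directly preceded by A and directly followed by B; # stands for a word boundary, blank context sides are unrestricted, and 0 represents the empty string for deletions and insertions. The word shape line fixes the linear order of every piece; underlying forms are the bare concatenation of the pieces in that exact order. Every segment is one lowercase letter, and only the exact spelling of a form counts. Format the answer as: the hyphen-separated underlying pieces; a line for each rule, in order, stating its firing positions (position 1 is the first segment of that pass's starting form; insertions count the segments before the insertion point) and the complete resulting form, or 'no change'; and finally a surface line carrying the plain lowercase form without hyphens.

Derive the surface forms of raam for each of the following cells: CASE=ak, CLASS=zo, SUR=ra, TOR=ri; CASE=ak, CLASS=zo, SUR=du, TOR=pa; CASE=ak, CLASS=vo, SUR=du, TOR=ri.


cell CASE=ak, CLASS=zo, SUR=ra, TOR=ri:
underlying: a-raam-g-u-er
1. f -> v, p -> b, s -> z, t -> d / _ Z: no change
2. e, u -> 0 / V _: fires at position(s) 8: araamgur
3. 0 -> i / C _ C: inserts after position(s) 5: araamigur
surface: araamigur

cell CASE=ak, CLASS=zo, SUR=du, TOR=pa:
underlying: a-raam-es-u-ff
1. f -> v, p -> b, s -> z, t -> d / _ Z: no change
2. e, u -> 0 / V _: no change
3. 0 -> i / C _ C: inserts after position(s) 9: araamesufif
surface: araamesufif

cell CASE=ak, CLASS=vo, SUR=du, TOR=ri:
underlying: be-raam-es-u-er
1. f -> v, p -> b, s -> z, t -> d / _ Z: no change
2. e, u -> 0 / V _: fires at position(s) 10: beraamesur
3. 0 -> i / C _ C: no change
surface: beraamesur


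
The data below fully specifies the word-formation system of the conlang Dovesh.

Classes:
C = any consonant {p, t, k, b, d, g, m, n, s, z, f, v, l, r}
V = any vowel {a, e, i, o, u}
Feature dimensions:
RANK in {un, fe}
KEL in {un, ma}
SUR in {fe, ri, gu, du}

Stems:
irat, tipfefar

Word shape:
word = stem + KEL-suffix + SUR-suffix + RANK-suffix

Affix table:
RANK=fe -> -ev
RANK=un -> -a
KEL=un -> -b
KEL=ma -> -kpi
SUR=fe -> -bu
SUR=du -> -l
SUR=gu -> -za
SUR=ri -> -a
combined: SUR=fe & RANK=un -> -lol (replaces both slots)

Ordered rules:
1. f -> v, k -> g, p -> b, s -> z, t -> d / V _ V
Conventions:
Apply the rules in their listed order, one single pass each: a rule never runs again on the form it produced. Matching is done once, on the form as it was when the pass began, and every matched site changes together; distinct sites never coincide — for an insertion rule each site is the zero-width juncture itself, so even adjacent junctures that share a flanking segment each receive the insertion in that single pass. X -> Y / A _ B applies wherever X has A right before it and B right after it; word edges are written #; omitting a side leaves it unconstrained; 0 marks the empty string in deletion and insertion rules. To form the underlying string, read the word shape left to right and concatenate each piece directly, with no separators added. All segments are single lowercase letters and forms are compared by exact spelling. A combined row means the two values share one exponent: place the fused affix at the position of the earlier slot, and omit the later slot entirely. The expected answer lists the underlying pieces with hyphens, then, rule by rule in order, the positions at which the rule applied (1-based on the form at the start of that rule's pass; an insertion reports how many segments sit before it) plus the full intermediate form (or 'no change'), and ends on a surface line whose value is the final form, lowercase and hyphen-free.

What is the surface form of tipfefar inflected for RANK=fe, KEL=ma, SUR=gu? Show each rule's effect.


underlying: tipfefar-kpi-za-ev
1. f -> v, k -> g, p -> b, s -> z, t -> d / V _ V: fires at position(s) 6: tipfevarkpizaev
surface: tipfevarkpizaev


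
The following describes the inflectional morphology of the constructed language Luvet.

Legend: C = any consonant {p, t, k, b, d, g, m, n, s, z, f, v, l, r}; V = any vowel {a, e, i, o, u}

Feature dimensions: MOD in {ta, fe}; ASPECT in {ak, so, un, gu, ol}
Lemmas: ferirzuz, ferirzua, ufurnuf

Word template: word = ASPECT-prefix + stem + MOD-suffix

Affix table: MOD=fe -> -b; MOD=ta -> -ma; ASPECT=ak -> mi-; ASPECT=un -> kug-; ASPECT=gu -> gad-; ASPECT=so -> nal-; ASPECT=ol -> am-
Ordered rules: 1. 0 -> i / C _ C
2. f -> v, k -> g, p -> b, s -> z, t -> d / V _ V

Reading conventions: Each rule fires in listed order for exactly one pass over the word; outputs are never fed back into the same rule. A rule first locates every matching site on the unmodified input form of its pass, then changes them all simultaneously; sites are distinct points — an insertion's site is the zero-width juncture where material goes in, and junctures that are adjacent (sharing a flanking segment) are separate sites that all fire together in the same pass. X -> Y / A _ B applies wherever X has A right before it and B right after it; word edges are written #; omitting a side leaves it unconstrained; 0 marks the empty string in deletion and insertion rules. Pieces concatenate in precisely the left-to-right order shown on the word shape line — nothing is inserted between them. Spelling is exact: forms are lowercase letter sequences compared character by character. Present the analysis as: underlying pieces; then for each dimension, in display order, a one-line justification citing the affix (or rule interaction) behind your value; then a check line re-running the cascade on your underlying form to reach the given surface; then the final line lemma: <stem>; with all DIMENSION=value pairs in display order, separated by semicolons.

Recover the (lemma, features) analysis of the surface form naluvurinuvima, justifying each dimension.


underlying: nal-ufurnuf-ma
MOD=ta - signalled by the affix -ma
ASPECT=so - signalled by the affix nal-
check: nalufurnufma -> nalufurinufima -> naluvurinuvima
lemma: ufurnuf; MOD=ta; ASPECT=so
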